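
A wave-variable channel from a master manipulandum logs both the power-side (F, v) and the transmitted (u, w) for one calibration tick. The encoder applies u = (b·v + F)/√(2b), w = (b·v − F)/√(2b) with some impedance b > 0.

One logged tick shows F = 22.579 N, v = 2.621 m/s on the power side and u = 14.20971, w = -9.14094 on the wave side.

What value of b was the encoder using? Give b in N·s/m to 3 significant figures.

u + w = 5.0688;  u + w = √(2b)·v, so √(2b) = 5.0688/2.621 = 1.9339.
b = (√(2b))²/2 = 3.7400/2 = 1.8700.
(Check via u − w = 2F/√(2b): u − w = 23.3507, 2F/√(2b) = 23.3507.)

b = 1.87 N·s/m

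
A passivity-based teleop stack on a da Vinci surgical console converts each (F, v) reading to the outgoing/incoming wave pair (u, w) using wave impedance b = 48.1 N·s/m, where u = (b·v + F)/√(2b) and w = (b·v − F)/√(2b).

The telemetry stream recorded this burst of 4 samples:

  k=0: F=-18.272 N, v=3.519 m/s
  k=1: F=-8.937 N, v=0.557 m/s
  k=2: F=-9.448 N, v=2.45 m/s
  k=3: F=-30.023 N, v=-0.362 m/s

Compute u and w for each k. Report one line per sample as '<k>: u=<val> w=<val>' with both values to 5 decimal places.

k=0: b·v=48.1×3.519=169.26390; √(2b)=9.80816; u=(169.26390+(-18.272))/9.80816=15.39452, w=(169.26390−(-18.272))/9.80816=19.12040
k=1: b·v=48.1×0.557=26.79170; √(2b)=9.80816; u=(26.79170+(-8.937))/9.80816=1.82039, w=(26.79170−(-8.937))/9.80816=3.64275
k=2: b·v=48.1×2.45=117.84500; √(2b)=9.80816; u=(117.84500+(-9.448))/9.80816=11.05172, w=(117.84500−(-9.448))/9.80816=12.97828
k=3: b·v=48.1×(-0.362)=-17.41220; √(2b)=9.80816; u=(-17.41220+(-30.023))/9.80816=-4.83630, w=(-17.41220−(-30.023))/9.80816=1.28575

0: u=15.39452 w=19.12040
1: u=1.82039 w=3.64275
2: u=11.05172 w=12.97828
3: u=-4.83630 w=1.28575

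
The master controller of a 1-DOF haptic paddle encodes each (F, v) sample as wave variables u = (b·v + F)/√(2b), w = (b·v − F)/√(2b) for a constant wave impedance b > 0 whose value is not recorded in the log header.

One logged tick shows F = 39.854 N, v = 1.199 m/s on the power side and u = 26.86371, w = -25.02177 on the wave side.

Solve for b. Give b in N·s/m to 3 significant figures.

u + w = 1.84194;  u + w = √(2b)·v, so √(2b) = 1.84194/1.199 = 1.53623.
b = (√(2b))²/2 = 2.36000/2 = 1.18000.
(Check via u − w = 2F/√(2b): u − w = 51.88548, 2F/√(2b) = 51.88545.)

b = 1.18 N·s/m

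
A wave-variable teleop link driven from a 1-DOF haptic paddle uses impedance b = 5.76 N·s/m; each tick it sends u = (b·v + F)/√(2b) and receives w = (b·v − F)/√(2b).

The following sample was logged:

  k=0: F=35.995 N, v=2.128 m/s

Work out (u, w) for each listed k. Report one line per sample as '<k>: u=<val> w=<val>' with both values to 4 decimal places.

0: u=14.2165 w=-6.9938

k=0: b·v=5.76×2.128=12.2573; √(2b)=3.3941; u=(12.2573+35.995)/3.3941=14.2165, w=(12.2573−35.995)/3.3941=-6.9938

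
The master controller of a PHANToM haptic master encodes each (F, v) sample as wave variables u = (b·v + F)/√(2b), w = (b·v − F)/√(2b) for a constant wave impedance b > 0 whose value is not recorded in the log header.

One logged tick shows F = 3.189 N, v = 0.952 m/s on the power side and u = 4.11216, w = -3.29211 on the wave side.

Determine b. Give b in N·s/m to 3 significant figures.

b = 0.371 N·s/m

u + w = 0.8201;  u + w = √(2b)·v, so √(2b) = 0.8201/0.952 = 0.8614.
b = (√(2b))²/2 = 0.7420/2 = 0.3710.
(Check via u − w = 2F/√(2b): u − w = 7.4043, 2F/√(2b) = 7.4043.)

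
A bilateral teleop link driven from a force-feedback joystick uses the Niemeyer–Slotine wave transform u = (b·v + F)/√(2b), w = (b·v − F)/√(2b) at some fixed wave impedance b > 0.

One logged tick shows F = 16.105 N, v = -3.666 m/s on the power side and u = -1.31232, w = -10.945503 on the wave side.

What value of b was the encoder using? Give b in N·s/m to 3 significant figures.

b = 5.59 N·s/m

u + w = -12.257823;  u + w = √(2b)·v, so √(2b) = -12.257823/(-3.666) = 3.343651.
b = (√(2b))²/2 = 11.179999/2 = 5.590000.
(Check via u − w = 2F/√(2b): u − w = 9.633183, 2F/√(2b) = 9.633184.)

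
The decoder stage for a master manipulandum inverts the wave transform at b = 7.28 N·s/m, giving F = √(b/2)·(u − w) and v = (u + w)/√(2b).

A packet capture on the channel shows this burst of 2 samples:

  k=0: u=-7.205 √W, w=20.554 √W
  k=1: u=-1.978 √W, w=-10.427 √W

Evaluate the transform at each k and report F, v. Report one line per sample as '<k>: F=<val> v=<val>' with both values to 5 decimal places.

0: F=-52.96080 v=3.49839
1: F=16.11966 v=-3.25099

k=0: u−w=-27.75900, u+w=13.34900; √(b/2)=1.90788, √(2b)=3.81576; F=1.90788×(-27.759)=-52.96080, v=13.34900/3.81576=3.49839
k=1: u−w=8.44900, u+w=-12.40500; √(b/2)=1.90788, √(2b)=3.81576; F=1.90788×8.449=16.11966, v=-12.40500/3.81576=-3.25099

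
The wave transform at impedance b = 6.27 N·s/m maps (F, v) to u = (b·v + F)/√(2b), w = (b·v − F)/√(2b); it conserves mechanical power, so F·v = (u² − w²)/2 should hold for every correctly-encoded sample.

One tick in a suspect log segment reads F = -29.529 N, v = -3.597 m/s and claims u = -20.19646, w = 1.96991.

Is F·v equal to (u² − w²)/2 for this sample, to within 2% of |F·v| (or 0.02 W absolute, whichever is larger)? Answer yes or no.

F·v = (-29.529)×(-3.597) = 106.21581 W.
(u² − w²)/2 = (407.89700 − 3.88055)/2 = 202.00823 W.
|Δ| = 95.79241;  2% of max(1, |F·v|) = 2.12432.

no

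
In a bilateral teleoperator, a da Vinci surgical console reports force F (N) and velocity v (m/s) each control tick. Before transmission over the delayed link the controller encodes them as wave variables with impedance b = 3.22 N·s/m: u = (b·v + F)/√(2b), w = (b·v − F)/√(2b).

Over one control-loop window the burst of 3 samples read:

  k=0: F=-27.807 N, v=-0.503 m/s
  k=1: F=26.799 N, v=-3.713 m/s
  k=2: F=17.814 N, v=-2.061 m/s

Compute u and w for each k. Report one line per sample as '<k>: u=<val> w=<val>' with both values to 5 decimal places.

0: u=-11.59573 w=10.31926
1: u=5.84902 w=-15.27155
2: u=4.40458 w=-9.63482

k=0: b·v=3.22×(-0.503)=-1.61966; √(2b)=2.53772; u=(-1.61966+(-27.807))/2.53772=-11.59573, w=(-1.61966−(-27.807))/2.53772=10.31926
k=1: b·v=3.22×(-3.713)=-11.95586; √(2b)=2.53772; u=(-11.95586+26.799)/2.53772=5.84902, w=(-11.95586−26.799)/2.53772=-15.27155
k=2: b·v=3.22×(-2.061)=-6.63642; √(2b)=2.53772; u=(-6.63642+17.814)/2.53772=4.40458, w=(-6.63642−17.814)/2.53772=-9.63482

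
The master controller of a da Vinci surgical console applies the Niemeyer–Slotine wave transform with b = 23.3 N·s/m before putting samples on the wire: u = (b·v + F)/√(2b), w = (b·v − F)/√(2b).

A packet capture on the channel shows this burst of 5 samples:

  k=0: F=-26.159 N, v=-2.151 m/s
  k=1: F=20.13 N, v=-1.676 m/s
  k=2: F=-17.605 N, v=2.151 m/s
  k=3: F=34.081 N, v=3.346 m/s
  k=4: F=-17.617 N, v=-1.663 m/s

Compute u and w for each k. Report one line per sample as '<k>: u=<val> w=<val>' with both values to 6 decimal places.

0: u=-11.173838 w=-3.509790
1: u=-2.771702 w=-8.669377
2: u=4.762863 w=9.920765
3: u=16.413114 w=6.428085
4: u=-8.256876 w=-3.095459

k=0: b·v=23.3×(-2.151)=-50.118300; √(2b)=6.826419; u=(-50.118300+(-26.159))/6.826419=-11.173838, w=(-50.118300−(-26.159))/6.826419=-3.509790
k=1: b·v=23.3×(-1.676)=-39.050800; √(2b)=6.826419; u=(-39.050800+20.13)/6.826419=-2.771702, w=(-39.050800−20.13)/6.826419=-8.669377
k=2: b·v=23.3×2.151=50.118300; √(2b)=6.826419; u=(50.118300+(-17.605))/6.826419=4.762863, w=(50.118300−(-17.605))/6.826419=9.920765
k=3: b·v=23.3×3.346=77.961800; √(2b)=6.826419; u=(77.961800+34.081)/6.826419=16.413114, w=(77.961800−34.081)/6.826419=6.428085
k=4: b·v=23.3×(-1.663)=-38.747900; √(2b)=6.826419; u=(-38.747900+(-17.617))/6.826419=-8.256876, w=(-38.747900−(-17.617))/6.826419=-3.095459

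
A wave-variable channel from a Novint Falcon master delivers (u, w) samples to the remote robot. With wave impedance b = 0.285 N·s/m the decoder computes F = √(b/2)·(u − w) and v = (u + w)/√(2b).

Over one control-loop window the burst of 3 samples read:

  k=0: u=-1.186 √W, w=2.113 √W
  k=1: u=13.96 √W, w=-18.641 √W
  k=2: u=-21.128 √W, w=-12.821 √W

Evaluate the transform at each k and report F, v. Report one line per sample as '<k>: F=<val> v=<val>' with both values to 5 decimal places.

k=0: u−w=-3.29900, u+w=0.92700; √(b/2)=0.37749, √(2b)=0.75498; F=0.37749×(-3.299)=-1.24535, v=0.92700/0.75498=1.22784
k=1: u−w=32.60100, u+w=-4.68100; √(b/2)=0.37749, √(2b)=0.75498; F=0.37749×32.601=12.30661, v=-4.68100/0.75498=-6.20014
k=2: u−w=-8.30700, u+w=-33.94900; √(b/2)=0.37749, √(2b)=0.75498; F=0.37749×(-8.307)=-3.13582, v=-33.94900/0.75498=-44.96655

0: F=-1.24535 v=1.22784
1: F=12.30661 v=-6.20014
2: F=-3.13582 v=-44.96655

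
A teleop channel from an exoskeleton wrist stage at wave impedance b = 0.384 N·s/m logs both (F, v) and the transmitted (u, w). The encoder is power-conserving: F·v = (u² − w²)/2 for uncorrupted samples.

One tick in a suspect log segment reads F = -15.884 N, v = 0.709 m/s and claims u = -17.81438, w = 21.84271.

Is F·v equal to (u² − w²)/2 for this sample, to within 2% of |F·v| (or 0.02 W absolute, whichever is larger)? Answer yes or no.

no

F·v = (-15.884)×0.709 = -11.2618 W.
(u² − w²)/2 = (317.3521 − 477.1040)/2 = -79.8759 W.
|Δ| = 68.6142;  2% of max(1, |F·v|) = 0.2252.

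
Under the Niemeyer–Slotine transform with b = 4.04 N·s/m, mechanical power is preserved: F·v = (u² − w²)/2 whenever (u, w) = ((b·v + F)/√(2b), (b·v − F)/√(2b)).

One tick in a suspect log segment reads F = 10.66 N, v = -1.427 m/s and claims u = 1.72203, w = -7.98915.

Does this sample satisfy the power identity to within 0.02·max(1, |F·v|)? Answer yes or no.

no

F·v = 10.66×(-1.427) = -15.2118 W.
(u² − w²)/2 = (2.9654 − 63.8265)/2 = -30.4306 W.
|Δ| = 15.2187;  2% of max(1, |F·v|) = 0.3042.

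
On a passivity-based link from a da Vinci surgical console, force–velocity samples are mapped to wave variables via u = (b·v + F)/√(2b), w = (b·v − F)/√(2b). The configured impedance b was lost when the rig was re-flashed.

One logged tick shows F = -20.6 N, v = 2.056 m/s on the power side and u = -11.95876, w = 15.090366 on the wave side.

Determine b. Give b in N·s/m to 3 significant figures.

b = 1.16 N·s/m

u + w = 3.131606;  u + w = √(2b)·v, so √(2b) = 3.131606/2.056 = 1.523155.
b = (√(2b))²/2 = 2.320000/2 = 1.160000.
(Check via u − w = 2F/√(2b): u − w = -27.049126, 2F/√(2b) = -27.049124.)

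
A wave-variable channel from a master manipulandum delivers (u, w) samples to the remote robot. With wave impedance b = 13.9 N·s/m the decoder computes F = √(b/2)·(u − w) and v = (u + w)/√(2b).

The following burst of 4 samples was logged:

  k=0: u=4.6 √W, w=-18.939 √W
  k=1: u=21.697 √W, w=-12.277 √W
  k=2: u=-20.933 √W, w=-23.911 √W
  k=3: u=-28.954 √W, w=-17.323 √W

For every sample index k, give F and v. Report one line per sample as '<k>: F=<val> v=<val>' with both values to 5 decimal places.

0: F=62.05552 v=-2.71955
1: F=89.56516 v=1.78660
2: F=7.85086 v=-8.50515
3: F=-30.66263 v=-8.77693

k=0: u−w=23.53900, u+w=-14.33900; √(b/2)=2.63629, √(2b)=5.27257; F=2.63629×23.539=62.05552, v=-14.33900/5.27257=-2.71955
k=1: u−w=33.97400, u+w=9.42000; √(b/2)=2.63629, √(2b)=5.27257; F=2.63629×33.974=89.56516, v=9.42000/5.27257=1.78660
k=2: u−w=2.97800, u+w=-44.84400; √(b/2)=2.63629, √(2b)=5.27257; F=2.63629×2.978=7.85086, v=-44.84400/5.27257=-8.50515
k=3: u−w=-11.63100, u+w=-46.27700; √(b/2)=2.63629, √(2b)=5.27257; F=2.63629×(-11.631)=-30.66263, v=-46.27700/5.27257=-8.77693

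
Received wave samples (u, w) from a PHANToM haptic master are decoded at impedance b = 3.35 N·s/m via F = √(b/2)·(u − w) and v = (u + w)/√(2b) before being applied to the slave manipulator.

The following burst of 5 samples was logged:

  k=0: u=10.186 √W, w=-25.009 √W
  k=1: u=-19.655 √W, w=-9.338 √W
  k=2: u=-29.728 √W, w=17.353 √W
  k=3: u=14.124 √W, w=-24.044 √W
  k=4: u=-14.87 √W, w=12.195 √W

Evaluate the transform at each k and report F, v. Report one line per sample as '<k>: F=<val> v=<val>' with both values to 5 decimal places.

0: F=45.55000 v=-5.72662
1: F=-13.35245 v=-11.20097
2: F=-60.93307 v=-4.78088
3: F=49.39771 v=-3.83243
4: F=-35.02801 v=-1.03344

k=0: u−w=35.19500, u+w=-14.82300; √(b/2)=1.29422, √(2b)=2.58844; F=1.29422×35.195=45.55000, v=-14.82300/2.58844=-5.72662
k=1: u−w=-10.31700, u+w=-28.99300; √(b/2)=1.29422, √(2b)=2.58844; F=1.29422×(-10.317)=-13.35245, v=-28.99300/2.58844=-11.20097
k=2: u−w=-47.08100, u+w=-12.37500; √(b/2)=1.29422, √(2b)=2.58844; F=1.29422×(-47.081)=-60.93307, v=-12.37500/2.58844=-4.78088
k=3: u−w=38.16800, u+w=-9.92000; √(b/2)=1.29422, √(2b)=2.58844; F=1.29422×38.168=49.39771, v=-9.92000/2.58844=-3.83243
k=4: u−w=-27.06500, u+w=-2.67500; √(b/2)=1.29422, √(2b)=2.58844; F=1.29422×(-27.065)=-35.02801, v=-2.67500/2.58844=-1.03344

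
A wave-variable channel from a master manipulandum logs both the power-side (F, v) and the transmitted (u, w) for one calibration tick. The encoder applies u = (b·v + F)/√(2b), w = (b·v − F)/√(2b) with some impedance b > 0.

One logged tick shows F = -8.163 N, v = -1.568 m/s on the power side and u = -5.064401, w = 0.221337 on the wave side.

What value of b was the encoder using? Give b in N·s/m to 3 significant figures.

b = 4.77 N·s/m

u + w = -4.843064;  u + w = √(2b)·v, so √(2b) = -4.843064/(-1.568) = 3.088689.
b = (√(2b))²/2 = 9.539998/2 = 4.769999.
(Check via u − w = 2F/√(2b): u − w = -5.285738, 2F/√(2b) = -5.285738.)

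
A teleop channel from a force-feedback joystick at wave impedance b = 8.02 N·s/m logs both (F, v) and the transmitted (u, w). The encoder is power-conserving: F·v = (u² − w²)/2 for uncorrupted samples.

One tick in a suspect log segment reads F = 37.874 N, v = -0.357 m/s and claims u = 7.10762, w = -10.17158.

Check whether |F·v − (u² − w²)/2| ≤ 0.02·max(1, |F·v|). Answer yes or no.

F·v = 37.874×(-0.357) = -13.5210 W.
(u² − w²)/2 = (50.5183 − 103.4610)/2 = -26.4714 W.
|Δ| = 12.9504;  2% of max(1, |F·v|) = 0.2704.

no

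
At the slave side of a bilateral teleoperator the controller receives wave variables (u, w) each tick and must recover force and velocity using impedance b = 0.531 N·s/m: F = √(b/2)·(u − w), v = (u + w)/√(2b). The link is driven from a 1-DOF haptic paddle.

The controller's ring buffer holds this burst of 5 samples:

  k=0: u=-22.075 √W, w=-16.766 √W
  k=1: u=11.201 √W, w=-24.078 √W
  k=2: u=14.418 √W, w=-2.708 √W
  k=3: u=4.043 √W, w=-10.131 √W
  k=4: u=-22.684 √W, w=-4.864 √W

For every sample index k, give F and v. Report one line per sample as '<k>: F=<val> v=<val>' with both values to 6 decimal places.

0: F=-2.735552 v=-37.690174
1: F=18.178102 v=-12.495465
2: F=8.824461 v=11.363043
3: F=7.303393 v=-5.907618
4: F=-9.182057 v=-26.731776

k=0: u−w=-5.309000, u+w=-38.841000; √(b/2)=0.515267, √(2b)=1.030534; F=0.515267×(-5.309)=-2.735552, v=-38.841000/1.030534=-37.690174
k=1: u−w=35.279000, u+w=-12.877000; √(b/2)=0.515267, √(2b)=1.030534; F=0.515267×35.279=18.178102, v=-12.877000/1.030534=-12.495465
k=2: u−w=17.126000, u+w=11.710000; √(b/2)=0.515267, √(2b)=1.030534; F=0.515267×17.126=8.824461, v=11.710000/1.030534=11.363043
k=3: u−w=14.174000, u+w=-6.088000; √(b/2)=0.515267, √(2b)=1.030534; F=0.515267×14.174=7.303393, v=-6.088000/1.030534=-5.907618
k=4: u−w=-17.820000, u+w=-27.548000; √(b/2)=0.515267, √(2b)=1.030534; F=0.515267×(-17.82)=-9.182057, v=-27.548000/1.030534=-26.731776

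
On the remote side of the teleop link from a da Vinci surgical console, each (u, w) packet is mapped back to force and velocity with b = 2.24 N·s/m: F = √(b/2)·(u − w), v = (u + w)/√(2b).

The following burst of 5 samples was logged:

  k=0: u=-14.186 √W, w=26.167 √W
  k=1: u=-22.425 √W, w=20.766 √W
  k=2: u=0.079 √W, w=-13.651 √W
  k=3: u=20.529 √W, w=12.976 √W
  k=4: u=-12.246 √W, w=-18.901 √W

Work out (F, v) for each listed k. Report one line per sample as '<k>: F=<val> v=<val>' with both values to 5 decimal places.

0: F=-42.70560 v=5.66049
1: F=-45.70906 v=-0.78380
2: F=14.53047 v=-6.41217
3: F=7.99334 v=15.82962
4: F=7.04299 v=-14.71557

k=0: u−w=-40.35300, u+w=11.98100; √(b/2)=1.05830, √(2b)=2.11660; F=1.05830×(-40.353)=-42.70560, v=11.98100/2.11660=5.66049
k=1: u−w=-43.19100, u+w=-1.65900; √(b/2)=1.05830, √(2b)=2.11660; F=1.05830×(-43.191)=-45.70906, v=-1.65900/2.11660=-0.78380
k=2: u−w=13.73000, u+w=-13.57200; √(b/2)=1.05830, √(2b)=2.11660; F=1.05830×13.73=14.53047, v=-13.57200/2.11660=-6.41217
k=3: u−w=7.55300, u+w=33.50500; √(b/2)=1.05830, √(2b)=2.11660; F=1.05830×7.553=7.99334, v=33.50500/2.11660=15.82962
k=4: u−w=6.65500, u+w=-31.14700; √(b/2)=1.05830, √(2b)=2.11660; F=1.05830×6.655=7.04299, v=-31.14700/2.11660=-14.71557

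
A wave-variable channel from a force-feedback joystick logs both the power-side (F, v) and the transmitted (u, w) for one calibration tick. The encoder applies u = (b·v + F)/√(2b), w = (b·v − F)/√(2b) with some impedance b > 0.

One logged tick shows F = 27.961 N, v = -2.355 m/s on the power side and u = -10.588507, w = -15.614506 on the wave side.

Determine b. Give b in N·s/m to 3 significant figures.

u + w = -26.203013;  u + w = √(2b)·v, so √(2b) = -26.203013/(-2.355) = 11.126545.
b = (√(2b))²/2 = 123.799999/2 = 61.900000.
(Check via u − w = 2F/√(2b): u − w = 5.025999, 2F/√(2b) = 5.025999.)

b = 61.9 N·s/m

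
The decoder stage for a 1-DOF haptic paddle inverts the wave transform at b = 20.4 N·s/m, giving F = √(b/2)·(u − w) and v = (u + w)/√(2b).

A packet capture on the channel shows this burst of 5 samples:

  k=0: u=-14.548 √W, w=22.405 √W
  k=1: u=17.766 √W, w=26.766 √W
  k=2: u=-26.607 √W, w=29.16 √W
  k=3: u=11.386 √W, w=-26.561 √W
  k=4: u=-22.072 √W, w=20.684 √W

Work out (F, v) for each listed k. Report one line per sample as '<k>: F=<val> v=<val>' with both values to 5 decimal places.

0: F=-118.01842 v=1.23006
1: F=-28.74369 v=6.97176
2: F=-178.10552 v=0.39969
3: F=121.19300 v=-2.37574
4: F=-136.55171 v=-0.21730

k=0: u−w=-36.95300, u+w=7.85700; √(b/2)=3.19374, √(2b)=6.38749; F=3.19374×(-36.953)=-118.01842, v=7.85700/6.38749=1.23006
k=1: u−w=-9.00000, u+w=44.53200; √(b/2)=3.19374, √(2b)=6.38749; F=3.19374×(-9.0)=-28.74369, v=44.53200/6.38749=6.97176
k=2: u−w=-55.76700, u+w=2.55300; √(b/2)=3.19374, √(2b)=6.38749; F=3.19374×(-55.767)=-178.10552, v=2.55300/6.38749=0.39969
k=3: u−w=37.94700, u+w=-15.17500; √(b/2)=3.19374, √(2b)=6.38749; F=3.19374×37.947=121.19300, v=-15.17500/6.38749=-2.37574
k=4: u−w=-42.75600, u+w=-1.38800; √(b/2)=3.19374, √(2b)=6.38749; F=3.19374×(-42.756)=-136.55171, v=-1.38800/6.38749=-0.21730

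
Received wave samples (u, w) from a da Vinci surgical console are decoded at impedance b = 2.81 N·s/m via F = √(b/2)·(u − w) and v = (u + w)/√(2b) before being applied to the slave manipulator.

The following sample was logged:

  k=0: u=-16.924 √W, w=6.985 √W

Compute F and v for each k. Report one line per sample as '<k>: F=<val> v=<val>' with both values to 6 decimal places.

0: F=-28.339982 v=-4.192514

k=0: u−w=-23.909000, u+w=-9.939000; √(b/2)=1.185327, √(2b)=2.370654; F=1.185327×(-23.909)=-28.339982, v=-9.939000/2.370654=-4.192514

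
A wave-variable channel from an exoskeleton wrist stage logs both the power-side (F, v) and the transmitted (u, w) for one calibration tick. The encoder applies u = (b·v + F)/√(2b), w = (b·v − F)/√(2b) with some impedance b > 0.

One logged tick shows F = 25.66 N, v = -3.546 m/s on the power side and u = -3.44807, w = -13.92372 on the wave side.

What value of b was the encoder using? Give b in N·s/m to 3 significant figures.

u + w = -17.3718;  u + w = √(2b)·v, so √(2b) = -17.3718/(-3.546) = 4.8990.
b = (√(2b))²/2 = 24.0000/2 = 12.0000.
(Check via u − w = 2F/√(2b): u − w = 10.4756, 2F/√(2b) = 10.4756.)

b = 12 N·s/m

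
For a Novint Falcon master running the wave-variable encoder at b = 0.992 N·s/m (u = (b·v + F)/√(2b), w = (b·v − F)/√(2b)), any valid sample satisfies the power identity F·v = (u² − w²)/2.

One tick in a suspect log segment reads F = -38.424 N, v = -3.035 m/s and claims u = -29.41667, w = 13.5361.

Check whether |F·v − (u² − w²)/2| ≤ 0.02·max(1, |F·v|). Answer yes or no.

F·v = (-38.424)×(-3.035) = 116.6168 W.
(u² − w²)/2 = (865.3405 − 183.2260)/2 = 341.0572 W.
|Δ| = 224.4404;  2% of max(1, |F·v|) = 2.3323.

no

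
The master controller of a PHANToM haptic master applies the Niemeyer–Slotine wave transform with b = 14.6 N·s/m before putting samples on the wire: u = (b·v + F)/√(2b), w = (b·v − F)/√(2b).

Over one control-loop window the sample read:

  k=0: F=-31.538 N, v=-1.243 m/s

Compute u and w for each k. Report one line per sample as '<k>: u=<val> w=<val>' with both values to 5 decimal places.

k=0: b·v=14.6×(-1.243)=-18.14780; √(2b)=5.40370; u=(-18.14780+(-31.538))/5.40370=-9.19477, w=(-18.14780−(-31.538))/5.40370=2.47797

0: u=-9.19477 w=2.47797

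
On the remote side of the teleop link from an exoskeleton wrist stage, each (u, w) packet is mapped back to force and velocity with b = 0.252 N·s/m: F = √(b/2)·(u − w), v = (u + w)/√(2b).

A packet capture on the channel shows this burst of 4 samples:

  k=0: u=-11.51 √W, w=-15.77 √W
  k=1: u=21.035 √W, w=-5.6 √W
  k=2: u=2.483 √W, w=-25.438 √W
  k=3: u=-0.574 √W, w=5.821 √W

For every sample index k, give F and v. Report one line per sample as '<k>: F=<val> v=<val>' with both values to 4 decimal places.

k=0: u−w=4.2600, u+w=-27.2800; √(b/2)=0.3550, √(2b)=0.7099; F=0.3550×4.26=1.5121, v=-27.2800/0.7099=-38.4263
k=1: u−w=26.6350, u+w=15.4350; √(b/2)=0.3550, √(2b)=0.7099; F=0.3550×26.635=9.4545, v=15.4350/0.7099=21.7416
k=2: u−w=27.9210, u+w=-22.9550; √(b/2)=0.3550, √(2b)=0.7099; F=0.3550×27.921=9.9110, v=-22.9550/0.7099=-32.3342
k=3: u−w=-6.3950, u+w=5.2470; √(b/2)=0.3550, √(2b)=0.7099; F=0.3550×(-6.395)=-2.2700, v=5.2470/0.7099=7.3909

0: F=1.5121 v=-38.4263
1: F=9.4545 v=21.7416
2: F=9.9110 v=-32.3342
3: F=-2.2700 v=7.3909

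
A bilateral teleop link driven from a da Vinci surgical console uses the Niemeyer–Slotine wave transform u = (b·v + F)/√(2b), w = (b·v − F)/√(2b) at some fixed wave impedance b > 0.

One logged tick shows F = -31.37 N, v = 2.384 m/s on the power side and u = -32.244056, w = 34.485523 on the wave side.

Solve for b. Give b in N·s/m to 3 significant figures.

b = 0.442 N·s/m

u + w = 2.241467;  u + w = √(2b)·v, so √(2b) = 2.241467/2.384 = 0.940213.
b = (√(2b))²/2 = 0.884000/2 = 0.442000.
(Check via u − w = 2F/√(2b): u − w = -66.729579, 2F/√(2b) = -66.729584.)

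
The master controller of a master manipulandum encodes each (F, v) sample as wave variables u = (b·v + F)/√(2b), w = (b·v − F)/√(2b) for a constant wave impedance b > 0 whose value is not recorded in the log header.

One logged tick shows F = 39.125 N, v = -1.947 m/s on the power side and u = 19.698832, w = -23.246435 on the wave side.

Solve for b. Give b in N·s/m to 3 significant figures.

b = 1.66 N·s/m

u + w = -3.547603;  u + w = √(2b)·v, so √(2b) = -3.547603/(-1.947) = 1.822087.
b = (√(2b))²/2 = 3.320000/2 = 1.660000.
(Check via u − w = 2F/√(2b): u − w = 42.945267, 2F/√(2b) = 42.945265.)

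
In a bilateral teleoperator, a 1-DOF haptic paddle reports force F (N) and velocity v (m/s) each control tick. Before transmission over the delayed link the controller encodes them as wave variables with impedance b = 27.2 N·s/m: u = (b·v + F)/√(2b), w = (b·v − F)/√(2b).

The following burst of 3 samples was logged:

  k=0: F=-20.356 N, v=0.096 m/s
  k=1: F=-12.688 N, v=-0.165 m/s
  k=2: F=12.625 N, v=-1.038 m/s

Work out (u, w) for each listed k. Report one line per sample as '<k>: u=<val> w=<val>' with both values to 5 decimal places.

0: u=-2.40587 w=3.11393
1: u=-2.32875 w=1.11177
2: u=-2.11624 w=-5.53967

k=0: b·v=27.2×0.096=2.61120; √(2b)=7.37564; u=(2.61120+(-20.356))/7.37564=-2.40587, w=(2.61120−(-20.356))/7.37564=3.11393
k=1: b·v=27.2×(-0.165)=-4.48800; √(2b)=7.37564; u=(-4.48800+(-12.688))/7.37564=-2.32875, w=(-4.48800−(-12.688))/7.37564=1.11177
k=2: b·v=27.2×(-1.038)=-28.23360; √(2b)=7.37564; u=(-28.23360+12.625)/7.37564=-2.11624, w=(-28.23360−12.625)/7.37564=-5.53967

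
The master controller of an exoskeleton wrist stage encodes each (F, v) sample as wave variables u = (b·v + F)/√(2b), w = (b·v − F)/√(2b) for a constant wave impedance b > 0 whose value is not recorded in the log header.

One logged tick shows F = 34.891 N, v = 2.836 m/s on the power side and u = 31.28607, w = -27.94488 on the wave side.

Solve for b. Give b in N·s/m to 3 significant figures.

b = 0.694 N·s/m

u + w = 3.3412;  u + w = √(2b)·v, so √(2b) = 3.3412/2.836 = 1.1781.
b = (√(2b))²/2 = 1.3880/2 = 0.6940.
(Check via u − w = 2F/√(2b): u − w = 59.2309, 2F/√(2b) = 59.2309.)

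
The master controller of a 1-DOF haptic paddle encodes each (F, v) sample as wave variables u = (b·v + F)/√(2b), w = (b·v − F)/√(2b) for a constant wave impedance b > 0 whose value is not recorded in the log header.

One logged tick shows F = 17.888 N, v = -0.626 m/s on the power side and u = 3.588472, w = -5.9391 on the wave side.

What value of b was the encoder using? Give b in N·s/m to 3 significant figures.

u + w = -2.350628;  u + w = √(2b)·v, so √(2b) = -2.350628/(-0.626) = 3.754997.
b = (√(2b))²/2 = 14.100001/2 = 7.050001.
(Check via u − w = 2F/√(2b): u − w = 9.527572, 2F/√(2b) = 9.527571.)

b = 7.05 N·s/m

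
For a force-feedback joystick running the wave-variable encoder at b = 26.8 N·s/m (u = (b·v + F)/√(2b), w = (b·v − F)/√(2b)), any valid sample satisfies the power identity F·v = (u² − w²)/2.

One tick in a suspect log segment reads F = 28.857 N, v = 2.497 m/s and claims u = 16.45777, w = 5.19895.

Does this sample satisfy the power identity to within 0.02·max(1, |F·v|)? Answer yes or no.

no

F·v = 28.857×2.497 = 72.0559 W.
(u² − w²)/2 = (270.8582 − 27.0291)/2 = 121.9146 W.
|Δ| = 49.8586;  2% of max(1, |F·v|) = 1.4411.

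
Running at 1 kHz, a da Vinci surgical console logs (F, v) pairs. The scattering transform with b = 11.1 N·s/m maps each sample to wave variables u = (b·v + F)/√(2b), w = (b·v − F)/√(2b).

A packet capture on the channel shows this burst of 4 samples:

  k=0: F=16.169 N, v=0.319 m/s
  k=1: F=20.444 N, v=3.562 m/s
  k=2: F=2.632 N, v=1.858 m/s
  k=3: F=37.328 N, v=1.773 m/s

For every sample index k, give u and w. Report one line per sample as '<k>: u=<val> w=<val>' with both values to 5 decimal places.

k=0: b·v=11.1×0.319=3.54090; √(2b)=4.71169; u=(3.54090+16.169)/4.71169=4.18319, w=(3.54090−16.169)/4.71169=-2.68016
k=1: b·v=11.1×3.562=39.53820; √(2b)=4.71169; u=(39.53820+20.444)/4.71169=12.73051, w=(39.53820−20.444)/4.71169=4.05252
k=2: b·v=11.1×1.858=20.62380; √(2b)=4.71169; u=(20.62380+2.632)/4.71169=4.93577, w=(20.62380−2.632)/4.71169=3.81855
k=3: b·v=11.1×1.773=19.68030; √(2b)=4.71169; u=(19.68030+37.328)/4.71169=12.09934, w=(19.68030−37.328)/4.71169=-3.74552

0: u=4.18319 w=-2.68016
1: u=12.73051 w=4.05252
2: u=4.93577 w=3.81855
3: u=12.09934 w=-3.74552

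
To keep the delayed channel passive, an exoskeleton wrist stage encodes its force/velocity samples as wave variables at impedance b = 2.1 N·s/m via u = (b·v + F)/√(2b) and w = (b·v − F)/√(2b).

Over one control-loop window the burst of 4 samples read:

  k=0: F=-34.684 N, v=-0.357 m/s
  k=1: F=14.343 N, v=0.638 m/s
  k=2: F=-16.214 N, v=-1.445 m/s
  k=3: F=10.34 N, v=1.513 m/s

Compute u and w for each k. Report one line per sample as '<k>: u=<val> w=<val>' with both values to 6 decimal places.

0: u=-17.289875 w=16.558243
1: u=7.652423 w=-6.344912
2: u=-9.392306 w=6.430938
3: u=6.595767 w=-3.495040

k=0: b·v=2.1×(-0.357)=-0.749700; √(2b)=2.049390; u=(-0.749700+(-34.684))/2.049390=-17.289875, w=(-0.749700−(-34.684))/2.049390=16.558243
k=1: b·v=2.1×0.638=1.339800; √(2b)=2.049390; u=(1.339800+14.343)/2.049390=7.652423, w=(1.339800−14.343)/2.049390=-6.344912
k=2: b·v=2.1×(-1.445)=-3.034500; √(2b)=2.049390; u=(-3.034500+(-16.214))/2.049390=-9.392306, w=(-3.034500−(-16.214))/2.049390=6.430938
k=3: b·v=2.1×1.513=3.177300; √(2b)=2.049390; u=(3.177300+10.34)/2.049390=6.595767, w=(3.177300−10.34)/2.049390=-3.495040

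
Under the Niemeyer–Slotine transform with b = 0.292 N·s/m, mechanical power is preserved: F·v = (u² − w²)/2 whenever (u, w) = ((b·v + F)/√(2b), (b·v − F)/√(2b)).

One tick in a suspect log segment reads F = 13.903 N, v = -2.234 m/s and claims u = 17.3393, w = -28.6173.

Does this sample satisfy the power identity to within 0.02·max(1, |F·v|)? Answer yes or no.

F·v = 13.903×(-2.234) = -31.0593 W.
(u² − w²)/2 = (300.6513 − 818.9499)/2 = -259.1493 W.
|Δ| = 228.0900;  2% of max(1, |F·v|) = 0.6212.

no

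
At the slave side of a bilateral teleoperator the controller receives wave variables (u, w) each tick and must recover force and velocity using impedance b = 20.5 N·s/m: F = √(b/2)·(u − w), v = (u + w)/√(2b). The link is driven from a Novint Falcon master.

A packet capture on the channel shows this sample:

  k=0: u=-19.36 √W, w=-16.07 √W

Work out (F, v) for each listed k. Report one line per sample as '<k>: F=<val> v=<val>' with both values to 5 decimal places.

0: F=-10.53314 v=-5.53324

k=0: u−w=-3.29000, u+w=-35.43000; √(b/2)=3.20156, √(2b)=6.40312; F=3.20156×(-3.29)=-10.53314, v=-35.43000/6.40312=-5.53324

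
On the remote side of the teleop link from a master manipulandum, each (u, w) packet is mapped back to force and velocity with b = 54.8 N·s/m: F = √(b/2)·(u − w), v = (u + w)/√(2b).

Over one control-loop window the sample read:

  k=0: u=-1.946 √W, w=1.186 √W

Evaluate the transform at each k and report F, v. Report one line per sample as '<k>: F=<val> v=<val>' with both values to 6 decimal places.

0: F=-16.394457 v=-0.072595

k=0: u−w=-3.132000, u+w=-0.760000; √(b/2)=5.234501, √(2b)=10.469002; F=5.234501×(-3.132)=-16.394457, v=-0.760000/10.469002=-0.072595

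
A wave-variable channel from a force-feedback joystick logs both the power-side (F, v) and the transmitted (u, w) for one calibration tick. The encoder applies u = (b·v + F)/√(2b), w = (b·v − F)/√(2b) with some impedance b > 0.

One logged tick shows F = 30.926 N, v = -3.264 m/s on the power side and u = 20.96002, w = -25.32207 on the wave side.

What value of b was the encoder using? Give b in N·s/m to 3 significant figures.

b = 0.893 N·s/m

u + w = -4.36205;  u + w = √(2b)·v, so √(2b) = -4.36205/(-3.264) = 1.33641.
b = (√(2b))²/2 = 1.78600/2 = 0.89300.
(Check via u − w = 2F/√(2b): u − w = 46.28209, 2F/√(2b) = 46.28212.)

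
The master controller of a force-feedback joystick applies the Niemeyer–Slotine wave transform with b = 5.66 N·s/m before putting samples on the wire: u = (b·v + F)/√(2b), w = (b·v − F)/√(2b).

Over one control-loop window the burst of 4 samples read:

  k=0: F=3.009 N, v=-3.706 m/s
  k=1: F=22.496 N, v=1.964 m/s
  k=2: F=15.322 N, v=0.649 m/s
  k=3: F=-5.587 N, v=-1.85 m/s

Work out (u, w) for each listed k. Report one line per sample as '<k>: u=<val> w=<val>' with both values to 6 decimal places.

k=0: b·v=5.66×(-3.706)=-20.975960; √(2b)=3.364521; u=(-20.975960+3.009)/3.364521=-5.340125, w=(-20.975960−3.009)/3.364521=-7.128789
k=1: b·v=5.66×1.964=11.116240; √(2b)=3.364521; u=(11.116240+22.496)/3.364521=9.990201, w=(11.116240−22.496)/3.364521=-3.382283
k=2: b·v=5.66×0.649=3.673340; √(2b)=3.364521; u=(3.673340+15.322)/3.364521=5.645779, w=(3.673340−15.322)/3.364521=-3.462205
k=3: b·v=5.66×(-1.85)=-10.471000; √(2b)=3.364521; u=(-10.471000+(-5.587))/3.364521=-4.772745, w=(-10.471000−(-5.587))/3.364521=-1.451618

0: u=-5.340125 w=-7.128789
1: u=9.990201 w=-3.382283
2: u=5.645779 w=-3.462205
3: u=-4.772745 w=-1.451618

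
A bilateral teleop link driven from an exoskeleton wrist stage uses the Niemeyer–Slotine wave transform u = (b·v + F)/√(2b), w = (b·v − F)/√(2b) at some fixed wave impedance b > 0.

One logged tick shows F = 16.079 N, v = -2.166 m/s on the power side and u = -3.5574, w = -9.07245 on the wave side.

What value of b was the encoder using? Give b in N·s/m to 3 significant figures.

u + w = -12.62985;  u + w = √(2b)·v, so √(2b) = -12.62985/(-2.166) = 5.83096.
b = (√(2b))²/2 = 34.00004/2 = 17.00002.
(Check via u − w = 2F/√(2b): u − w = 5.51505, 2F/√(2b) = 5.51505.)

b = 17 N·s/m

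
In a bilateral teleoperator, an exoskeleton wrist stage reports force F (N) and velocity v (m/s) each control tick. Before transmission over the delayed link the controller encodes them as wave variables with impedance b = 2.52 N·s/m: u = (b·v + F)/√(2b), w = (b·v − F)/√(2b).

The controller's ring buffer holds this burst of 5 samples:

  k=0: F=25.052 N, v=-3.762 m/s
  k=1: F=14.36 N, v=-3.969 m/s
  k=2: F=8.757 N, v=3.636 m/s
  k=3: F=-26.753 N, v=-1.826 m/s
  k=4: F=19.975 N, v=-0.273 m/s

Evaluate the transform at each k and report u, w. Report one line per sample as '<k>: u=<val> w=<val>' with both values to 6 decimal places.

k=0: b·v=2.52×(-3.762)=-9.480240; √(2b)=2.244994; u=(-9.480240+25.052)/2.244994=6.936213, w=(-9.480240−25.052)/2.244994=-15.381882
k=1: b·v=2.52×(-3.969)=-10.001880; √(2b)=2.244994; u=(-10.001880+14.36)/2.244994=1.941261, w=(-10.001880−14.36)/2.244994=-10.851644
k=2: b·v=2.52×3.636=9.162720; √(2b)=2.244994; u=(9.162720+8.757)/2.244994=7.982078, w=(9.162720−8.757)/2.244994=0.180722
k=3: b·v=2.52×(-1.826)=-4.601520; √(2b)=2.244994; u=(-4.601520+(-26.753))/2.244994=-13.966413, w=(-4.601520−(-26.753))/2.244994=9.867053
k=4: b·v=2.52×(-0.273)=-0.687960; √(2b)=2.244994; u=(-0.687960+19.975)/2.244994=8.591130, w=(-0.687960−19.975)/2.244994=-9.204014

0: u=6.936213 w=-15.381882
1: u=1.941261 w=-10.851644
2: u=7.982078 w=0.180722
3: u=-13.966413 w=9.867053
4: u=8.591130 w=-9.204014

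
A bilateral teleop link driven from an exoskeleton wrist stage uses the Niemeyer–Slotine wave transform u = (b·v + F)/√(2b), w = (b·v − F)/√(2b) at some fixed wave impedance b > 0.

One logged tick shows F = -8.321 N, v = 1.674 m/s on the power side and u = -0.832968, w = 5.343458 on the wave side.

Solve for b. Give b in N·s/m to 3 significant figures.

u + w = 4.510490;  u + w = √(2b)·v, so √(2b) = 4.510490/1.674 = 2.694438.
b = (√(2b))²/2 = 7.259999/2 = 3.629999.
(Check via u − w = 2F/√(2b): u − w = -6.176426, 2F/√(2b) = -6.176426.)

b = 3.63 N·s/m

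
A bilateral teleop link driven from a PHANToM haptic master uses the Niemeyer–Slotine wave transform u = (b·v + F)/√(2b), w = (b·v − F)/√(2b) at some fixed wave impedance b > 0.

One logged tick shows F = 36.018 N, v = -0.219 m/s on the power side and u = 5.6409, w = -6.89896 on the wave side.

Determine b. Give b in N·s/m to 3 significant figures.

b = 16.5 N·s/m

u + w = -1.2581;  u + w = √(2b)·v, so √(2b) = -1.2581/(-0.219) = 5.7446.
b = (√(2b))²/2 = 33.0000/2 = 16.5000.
(Check via u − w = 2F/√(2b): u − w = 12.5399, 2F/√(2b) = 12.5399.)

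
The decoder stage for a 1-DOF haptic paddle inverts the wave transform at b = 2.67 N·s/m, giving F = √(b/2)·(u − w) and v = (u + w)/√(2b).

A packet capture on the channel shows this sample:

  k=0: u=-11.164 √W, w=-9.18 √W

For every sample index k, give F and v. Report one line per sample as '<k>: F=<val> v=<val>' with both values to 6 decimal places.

0: F=-2.292357 v=-8.803710

k=0: u−w=-1.984000, u+w=-20.344000; √(b/2)=1.155422, √(2b)=2.310844; F=1.155422×(-1.984)=-2.292357, v=-20.344000/2.310844=-8.803710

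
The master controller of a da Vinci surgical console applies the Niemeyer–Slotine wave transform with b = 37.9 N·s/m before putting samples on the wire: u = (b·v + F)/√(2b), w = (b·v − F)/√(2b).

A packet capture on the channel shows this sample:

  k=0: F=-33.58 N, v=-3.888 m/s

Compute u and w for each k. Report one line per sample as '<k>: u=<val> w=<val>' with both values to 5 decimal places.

0: u=-20.78205 w=-13.06812

k=0: b·v=37.9×(-3.888)=-147.35520; √(2b)=8.70632; u=(-147.35520+(-33.58))/8.70632=-20.78205, w=(-147.35520−(-33.58))/8.70632=-13.06812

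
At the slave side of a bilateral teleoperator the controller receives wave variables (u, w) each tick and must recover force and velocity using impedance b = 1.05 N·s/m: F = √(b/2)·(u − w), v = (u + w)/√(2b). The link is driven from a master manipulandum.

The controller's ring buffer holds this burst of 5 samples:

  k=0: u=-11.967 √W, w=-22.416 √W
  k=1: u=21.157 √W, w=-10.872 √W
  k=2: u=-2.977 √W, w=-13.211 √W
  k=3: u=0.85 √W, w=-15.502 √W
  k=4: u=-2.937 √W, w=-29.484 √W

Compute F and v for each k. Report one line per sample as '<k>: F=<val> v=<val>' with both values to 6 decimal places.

k=0: u−w=10.449000, u+w=-34.383000; √(b/2)=0.724569, √(2b)=1.449138; F=0.724569×10.449=7.571020, v=-34.383000/1.449138=-23.726524
k=1: u−w=32.029000, u+w=10.285000; √(b/2)=0.724569, √(2b)=1.449138; F=0.724569×32.029=23.207215, v=10.285000/1.449138=7.097324
k=2: u−w=10.234000, u+w=-16.188000; √(b/2)=0.724569, √(2b)=1.449138; F=0.724569×10.234=7.415237, v=-16.188000/1.449138=-11.170781
k=3: u−w=16.352000, u+w=-14.652000; √(b/2)=0.724569, √(2b)=1.449138; F=0.724569×16.352=11.848150, v=-14.652000/1.449138=-10.110841
k=4: u−w=26.547000, u+w=-32.421000; √(b/2)=0.724569, √(2b)=1.449138; F=0.724569×26.547=19.235129, v=-32.421000/1.449138=-22.372615

0: F=7.571020 v=-23.726524
1: F=23.207215 v=7.097324
2: F=7.415237 v=-11.170781
3: F=11.848150 v=-10.110841
4: F=19.235129 v=-22.372615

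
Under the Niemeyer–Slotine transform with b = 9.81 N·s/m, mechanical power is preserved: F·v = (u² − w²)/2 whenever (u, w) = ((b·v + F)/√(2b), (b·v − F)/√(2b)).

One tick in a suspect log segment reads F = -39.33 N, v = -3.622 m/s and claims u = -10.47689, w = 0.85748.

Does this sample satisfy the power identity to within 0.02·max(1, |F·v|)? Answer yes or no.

F·v = (-39.33)×(-3.622) = 142.45326 W.
(u² − w²)/2 = (109.76522 − 0.73527)/2 = 54.51498 W.
|Δ| = 87.93828;  2% of max(1, |F·v|) = 2.84907.

no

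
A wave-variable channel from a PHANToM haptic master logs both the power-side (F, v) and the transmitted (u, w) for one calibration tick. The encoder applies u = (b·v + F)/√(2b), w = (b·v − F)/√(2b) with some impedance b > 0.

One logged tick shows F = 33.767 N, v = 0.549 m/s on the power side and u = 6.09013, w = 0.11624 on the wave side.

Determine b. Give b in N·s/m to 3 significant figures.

u + w = 6.20637;  u + w = √(2b)·v, so √(2b) = 6.20637/0.549 = 11.30486.
b = (√(2b))²/2 = 127.79994/2 = 63.89997.
(Check via u − w = 2F/√(2b): u − w = 5.97389, 2F/√(2b) = 5.97389.)

b = 63.9 N·s/m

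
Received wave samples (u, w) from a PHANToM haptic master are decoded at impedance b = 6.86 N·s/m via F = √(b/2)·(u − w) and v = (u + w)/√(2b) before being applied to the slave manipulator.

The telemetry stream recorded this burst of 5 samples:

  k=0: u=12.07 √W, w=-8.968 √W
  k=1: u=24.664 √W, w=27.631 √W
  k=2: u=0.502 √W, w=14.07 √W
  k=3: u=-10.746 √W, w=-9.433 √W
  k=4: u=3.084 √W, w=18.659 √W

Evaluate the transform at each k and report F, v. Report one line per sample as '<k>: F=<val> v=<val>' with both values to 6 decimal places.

k=0: u−w=21.038000, u+w=3.102000; √(b/2)=1.852026, √(2b)=3.704052; F=1.852026×21.038=38.962921, v=3.102000/3.704052=0.837461
k=1: u−w=-2.967000, u+w=52.295000; √(b/2)=1.852026, √(2b)=3.704052; F=1.852026×(-2.967)=-5.494961, v=52.295000/3.704052=14.118323
k=2: u−w=-13.568000, u+w=14.572000; √(b/2)=1.852026, √(2b)=3.704052; F=1.852026×(-13.568)=-25.128288, v=14.572000/3.704052=3.934070
k=3: u−w=-1.313000, u+w=-20.179000; √(b/2)=1.852026, √(2b)=3.704052; F=1.852026×(-1.313)=-2.431710, v=-20.179000/3.704052=-5.447818
k=4: u−w=-15.575000, u+w=21.743000; √(b/2)=1.852026, √(2b)=3.704052; F=1.852026×(-15.575)=-28.845304, v=21.743000/3.704052=5.870058

0: F=38.962921 v=0.837461
1: F=-5.494961 v=14.118323
2: F=-25.128288 v=3.934070
3: F=-2.431710 v=-5.447818
4: F=-28.845304 v=5.870058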